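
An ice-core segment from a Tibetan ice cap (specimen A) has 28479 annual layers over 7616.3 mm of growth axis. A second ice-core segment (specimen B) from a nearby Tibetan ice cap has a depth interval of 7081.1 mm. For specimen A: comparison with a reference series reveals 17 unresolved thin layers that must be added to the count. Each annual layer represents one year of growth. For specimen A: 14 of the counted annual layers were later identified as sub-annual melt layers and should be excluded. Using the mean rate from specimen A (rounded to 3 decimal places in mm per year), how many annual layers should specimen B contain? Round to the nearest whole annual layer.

26521 annual layers

Specimen A: true annual layer count = 28479 − 14 + 17 = 28482.
A: Extension rate ≈ 7616.3 / 28482 = 0.267 mm per year.
B spans 7081.1 / 0.267 = 26520.97 years ≈ 26521 annual layers.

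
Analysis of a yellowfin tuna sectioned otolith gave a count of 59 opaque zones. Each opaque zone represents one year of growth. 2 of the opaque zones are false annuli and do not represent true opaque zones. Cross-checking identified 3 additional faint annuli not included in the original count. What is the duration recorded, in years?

True opaque zone count = 59 − 2 + 3 = 60.
With a one-to-one opaque zone periodicity this is 60 years.

60 years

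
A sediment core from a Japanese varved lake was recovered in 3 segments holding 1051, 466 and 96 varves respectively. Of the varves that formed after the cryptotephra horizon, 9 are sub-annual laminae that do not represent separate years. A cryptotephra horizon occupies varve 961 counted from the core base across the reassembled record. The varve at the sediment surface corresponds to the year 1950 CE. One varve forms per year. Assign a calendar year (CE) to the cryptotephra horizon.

Total varves = 1051 + 466 + 96 = 1613.
Between varve 961 and the sediment surface there are 1613 − 961 = 652 varves.
Excluding 9 false varves: 652 − 9 = 643.
1950 − 643 = 1307 CE.

1307 CE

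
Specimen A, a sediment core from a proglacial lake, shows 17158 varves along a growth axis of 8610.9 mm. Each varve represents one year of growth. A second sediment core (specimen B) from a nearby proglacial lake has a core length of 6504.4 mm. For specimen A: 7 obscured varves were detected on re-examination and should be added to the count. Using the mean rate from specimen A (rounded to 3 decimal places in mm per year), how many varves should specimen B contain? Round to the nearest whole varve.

12957 varves

Specimen A: adjusted count: 17158 + 7 = 17165 varves.
A: 8610.9 mm over 17165 years gives 8610.9 / 17165 ≈ 0.502 mm/yr.
Specimen B: 6504.4 mm / 0.502 mm per year = 12956.97 years ≈ 12957 varves.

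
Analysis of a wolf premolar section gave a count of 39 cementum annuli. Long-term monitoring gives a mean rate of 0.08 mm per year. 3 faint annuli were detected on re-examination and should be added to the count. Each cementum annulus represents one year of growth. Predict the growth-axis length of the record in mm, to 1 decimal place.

3.4 mm

Adjusted count: 39 + 3 = 42 cementum annuli.
Predicted length = 0.08 mm/year × 42 years = 3.4 mm.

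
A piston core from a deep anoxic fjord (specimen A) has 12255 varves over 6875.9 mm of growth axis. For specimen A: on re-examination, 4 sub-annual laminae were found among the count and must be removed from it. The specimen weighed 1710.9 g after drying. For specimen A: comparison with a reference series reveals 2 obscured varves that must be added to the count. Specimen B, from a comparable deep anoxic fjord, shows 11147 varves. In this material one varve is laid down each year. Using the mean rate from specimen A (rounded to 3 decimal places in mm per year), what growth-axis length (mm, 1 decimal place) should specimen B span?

Specimen A: true varve count = 12255 − 4 + 2 = 12253.
A: Mean rate = 6875.9 mm / 12253 years ≈ 0.561 mm per year.
For B, 0.561 mm/year × 11147 years = 6253.5 mm.

6253.5 mm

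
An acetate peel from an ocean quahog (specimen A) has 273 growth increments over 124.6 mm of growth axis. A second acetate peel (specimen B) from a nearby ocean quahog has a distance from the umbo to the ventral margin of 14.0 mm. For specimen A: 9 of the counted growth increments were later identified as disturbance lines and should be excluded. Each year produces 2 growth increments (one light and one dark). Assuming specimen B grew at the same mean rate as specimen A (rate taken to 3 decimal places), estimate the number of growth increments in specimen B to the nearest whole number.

30 growth increments

Specimen A: after corrections the count is 273 − 9 = 264 growth increments.
Specimen A: 264 growth increments at 2 per year is 264 / 2 = 132 years.
A: Mean rate = 124.6 mm / 132 years ≈ 0.944 mm/year.
Specimen B: 14.0 mm / 0.944 mm per year = 14.83 years; at 2 growth increments per year that is 14.83 × 2 ≈ 30 growth increments.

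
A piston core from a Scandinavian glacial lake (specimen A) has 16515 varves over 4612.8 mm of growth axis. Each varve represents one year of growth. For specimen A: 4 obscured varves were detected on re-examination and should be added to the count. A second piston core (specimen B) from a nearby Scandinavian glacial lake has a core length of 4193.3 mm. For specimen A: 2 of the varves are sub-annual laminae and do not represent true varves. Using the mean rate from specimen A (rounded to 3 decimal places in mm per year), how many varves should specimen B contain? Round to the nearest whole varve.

Specimen A: true varve count = 16515 − 2 + 4 = 16517.
A: Extension rate ≈ 4612.8 / 16517 = 0.279 mm/yr.
B spans 4193.3 / 0.279 = 15029.75 years ≈ 15030 varves.

15030 varves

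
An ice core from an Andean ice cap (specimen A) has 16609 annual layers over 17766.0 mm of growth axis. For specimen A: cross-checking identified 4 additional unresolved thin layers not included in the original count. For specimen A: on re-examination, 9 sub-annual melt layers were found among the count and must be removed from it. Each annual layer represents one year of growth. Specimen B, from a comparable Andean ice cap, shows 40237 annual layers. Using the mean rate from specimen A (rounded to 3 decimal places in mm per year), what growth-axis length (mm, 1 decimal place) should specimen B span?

Specimen A: true annual layer count = 16609 − 9 + 4 = 16604.
A: Mean rate = 17766.0 mm / 16604 years ≈ 1.070 mm/yr.
Length of B = 1.070 × 40237 = 43053.6 mm.

43053.6 mm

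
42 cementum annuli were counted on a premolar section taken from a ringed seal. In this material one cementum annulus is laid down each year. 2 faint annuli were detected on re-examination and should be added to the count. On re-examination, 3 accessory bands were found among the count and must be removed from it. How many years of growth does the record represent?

41 years

After corrections the count is 42 − 3 + 2 = 41 cementum annuli.
At one cementum annulus per year, that is 41 years.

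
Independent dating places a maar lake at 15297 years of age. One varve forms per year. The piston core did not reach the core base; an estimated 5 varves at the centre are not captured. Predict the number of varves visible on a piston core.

15292 varves

At one varve per year, 15297 years correspond to 15297 varves.
Less the 5 uncaptured varves: 15297 − 5 = 15292.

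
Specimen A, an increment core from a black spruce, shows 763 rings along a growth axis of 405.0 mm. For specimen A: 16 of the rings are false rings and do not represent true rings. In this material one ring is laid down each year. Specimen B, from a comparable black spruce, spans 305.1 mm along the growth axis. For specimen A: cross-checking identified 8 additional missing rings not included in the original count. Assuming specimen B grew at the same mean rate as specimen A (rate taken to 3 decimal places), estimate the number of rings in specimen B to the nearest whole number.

Specimen A: true ring count = 763 − 16 + 8 = 755.
A: Mean rate = 405.0 mm / 755 years ≈ 0.536 mm/year.
B spans 305.1 / 0.536 = 569.22 years ≈ 569 rings.

569 rings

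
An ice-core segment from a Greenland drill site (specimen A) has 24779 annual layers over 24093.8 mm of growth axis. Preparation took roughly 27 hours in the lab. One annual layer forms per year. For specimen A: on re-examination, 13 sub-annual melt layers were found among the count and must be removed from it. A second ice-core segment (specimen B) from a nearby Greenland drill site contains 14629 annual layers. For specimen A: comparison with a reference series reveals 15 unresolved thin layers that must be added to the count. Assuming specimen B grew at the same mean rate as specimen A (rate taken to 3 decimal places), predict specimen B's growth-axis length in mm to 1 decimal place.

Specimen A: after corrections the count is 24779 − 13 + 15 = 24781 annual layers.
A: 24093.8 mm over 24781 years gives 24093.8 / 24781 ≈ 0.972 mm/year.
For B, 0.972 mm/year × 14629 years = 14219.4 mm.

14219.4 mm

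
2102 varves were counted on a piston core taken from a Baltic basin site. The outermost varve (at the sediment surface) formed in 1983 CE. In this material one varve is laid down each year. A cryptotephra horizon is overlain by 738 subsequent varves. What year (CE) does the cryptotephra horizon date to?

1245 CE

738 varves post-date the cryptotephra horizon.
1983 − 738 = 1245 CE.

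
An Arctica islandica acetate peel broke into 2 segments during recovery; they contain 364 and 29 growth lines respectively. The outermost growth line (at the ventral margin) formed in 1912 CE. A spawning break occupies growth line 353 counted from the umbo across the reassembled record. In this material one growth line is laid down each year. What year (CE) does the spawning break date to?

1872 CE

Total growth lines = 364 + 29 = 393.
Between growth line 353 and the ventral margin there are 393 − 353 = 40 growth lines.
Counting back 40 years from 1912 CE places the spawning break in 1912 − 40 = 1872 CE.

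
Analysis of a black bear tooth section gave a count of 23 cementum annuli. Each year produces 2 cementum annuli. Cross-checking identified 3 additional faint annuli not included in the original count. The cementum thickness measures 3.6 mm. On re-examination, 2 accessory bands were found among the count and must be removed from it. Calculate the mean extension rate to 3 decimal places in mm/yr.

0.300 mm/yr

Correcting the raw count gives 23 − 2 + 3 = 24 true cementum annuli.
Dividing by 2 cementum annuli per year: 24 / 2 = 12 years.
Extension rate ≈ 3.6 / 12 = 0.300 mm/yr.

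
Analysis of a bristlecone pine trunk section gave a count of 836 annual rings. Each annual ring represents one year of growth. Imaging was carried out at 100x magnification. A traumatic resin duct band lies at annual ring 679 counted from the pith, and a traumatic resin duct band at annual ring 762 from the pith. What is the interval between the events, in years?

762 − 679 = 83 annual rings lie between the two events.
At one annual ring per year, 83 years elapsed between them.

83 years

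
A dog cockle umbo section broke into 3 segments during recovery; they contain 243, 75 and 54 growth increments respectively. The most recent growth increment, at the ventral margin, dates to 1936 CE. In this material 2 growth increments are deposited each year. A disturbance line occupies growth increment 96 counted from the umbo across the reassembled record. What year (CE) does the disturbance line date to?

1798 CE

Total growth increments = 243 + 75 + 54 = 372.
Between growth increment 96 and the ventral margin there are 372 − 96 = 276 growth increments.
With 2 growth increments per year, 276 / 2 = 138 years.
Counting back 138 years from 1936 CE places the disturbance line in 1936 − 138 = 1798 CE.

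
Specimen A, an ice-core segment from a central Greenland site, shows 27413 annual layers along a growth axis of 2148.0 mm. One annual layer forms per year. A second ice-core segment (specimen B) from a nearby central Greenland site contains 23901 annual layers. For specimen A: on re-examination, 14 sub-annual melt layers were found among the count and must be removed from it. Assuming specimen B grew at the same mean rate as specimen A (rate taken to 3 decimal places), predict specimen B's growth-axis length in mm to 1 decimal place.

1864.3 mm

Specimen A: correcting the raw count gives 27413 − 14 = 27399 true annual layers.
A: 2148.0 mm over 27399 years gives 2148.0 / 27399 ≈ 0.078 mm per year.
Length of B = 0.078 × 23901 = 1864.3 mm.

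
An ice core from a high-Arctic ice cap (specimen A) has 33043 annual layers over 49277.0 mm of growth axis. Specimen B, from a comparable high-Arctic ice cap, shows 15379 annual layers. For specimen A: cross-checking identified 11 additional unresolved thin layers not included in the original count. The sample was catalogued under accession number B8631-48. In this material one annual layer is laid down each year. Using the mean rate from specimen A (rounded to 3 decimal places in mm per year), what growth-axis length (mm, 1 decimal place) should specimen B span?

Specimen A: correcting the raw count gives 33043 + 11 = 33054 true annual layers.
A: Mean rate = 49277.0 mm / 33054 years ≈ 1.491 mm/year.
B's length ≈ 1.491 × 15379 = 22930.1 mm.

22930.1 mm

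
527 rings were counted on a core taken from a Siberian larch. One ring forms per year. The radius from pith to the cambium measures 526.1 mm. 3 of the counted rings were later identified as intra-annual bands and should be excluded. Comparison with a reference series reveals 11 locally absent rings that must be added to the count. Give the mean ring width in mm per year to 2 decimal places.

Correcting the raw count gives 527 − 3 + 11 = 535 true rings.
Mean rate = 526.1 mm / 535 years ≈ 0.98 mm per year.

0.98 mm per year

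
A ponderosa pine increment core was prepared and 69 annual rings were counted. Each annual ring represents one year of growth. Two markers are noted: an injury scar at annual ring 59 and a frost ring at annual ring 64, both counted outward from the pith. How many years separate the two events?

The two markers are separated by 64 − 59 = 5 annual rings.
That is 5 years at one annual ring per year.

5 yr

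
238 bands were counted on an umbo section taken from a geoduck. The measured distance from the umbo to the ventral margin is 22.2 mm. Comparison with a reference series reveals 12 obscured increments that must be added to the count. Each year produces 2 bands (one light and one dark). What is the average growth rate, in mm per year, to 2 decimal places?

0.18 mm per year

Adjusted count: 238 + 12 = 250 bands.
Dividing by 2 bands per year: 250 / 2 = 125 years.
22.2 mm over 125 years gives 22.2 / 125 ≈ 0.18 mm per year.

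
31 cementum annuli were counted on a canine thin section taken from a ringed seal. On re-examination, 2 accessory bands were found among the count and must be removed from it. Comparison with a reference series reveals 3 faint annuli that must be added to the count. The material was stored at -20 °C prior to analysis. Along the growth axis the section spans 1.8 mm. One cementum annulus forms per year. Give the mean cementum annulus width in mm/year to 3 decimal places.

True cementum annulus count = 31 − 2 + 3 = 32.
1.8 mm over 32 years gives 1.8 / 32 ≈ 0.056 mm/year.

0.056 mm/year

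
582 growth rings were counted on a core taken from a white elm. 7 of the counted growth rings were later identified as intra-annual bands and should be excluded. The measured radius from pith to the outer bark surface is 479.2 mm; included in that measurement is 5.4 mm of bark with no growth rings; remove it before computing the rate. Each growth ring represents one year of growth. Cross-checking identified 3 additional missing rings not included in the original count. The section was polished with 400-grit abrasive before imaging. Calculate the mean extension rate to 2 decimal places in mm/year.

0.82 mm/year

After corrections the count is 582 − 7 + 3 = 578 growth rings.
Removing the 5.4 mm offcut leaves 479.2 − 5.4 = 473.8 mm.
473.8 mm over 578 years gives 473.8 / 578 ≈ 0.82 mm/year.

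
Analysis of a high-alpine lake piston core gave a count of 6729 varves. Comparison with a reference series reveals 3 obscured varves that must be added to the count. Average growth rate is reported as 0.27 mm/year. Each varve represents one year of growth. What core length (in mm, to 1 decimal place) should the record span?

1817.6 mm

After corrections the count is 6729 + 3 = 6732 varves.
6732 years at 0.27 mm/year gives 0.27 × 6732 = 1817.6 mm.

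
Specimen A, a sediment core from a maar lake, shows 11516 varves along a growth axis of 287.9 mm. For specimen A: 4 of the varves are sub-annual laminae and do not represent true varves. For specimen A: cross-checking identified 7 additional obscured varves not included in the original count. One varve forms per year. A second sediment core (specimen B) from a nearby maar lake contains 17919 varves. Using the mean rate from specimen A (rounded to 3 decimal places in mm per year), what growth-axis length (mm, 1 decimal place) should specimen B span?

448.0 mm

Specimen A: true varve count = 11516 − 4 + 7 = 11519.
A: 287.9 mm over 11519 years gives 287.9 / 11519 ≈ 0.025 mm/yr.
Length of B = 0.025 × 17919 = 448.0 mm.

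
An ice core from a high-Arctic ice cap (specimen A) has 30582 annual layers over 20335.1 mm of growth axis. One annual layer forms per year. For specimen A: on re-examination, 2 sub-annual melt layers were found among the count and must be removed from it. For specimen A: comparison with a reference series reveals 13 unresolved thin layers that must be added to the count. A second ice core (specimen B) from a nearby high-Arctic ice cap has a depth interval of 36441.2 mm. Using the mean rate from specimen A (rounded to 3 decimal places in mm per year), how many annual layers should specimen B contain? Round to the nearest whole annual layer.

54799 annual layers

Specimen A: after corrections the count is 30582 − 2 + 13 = 30593 annual layers.
A: Mean rate = 20335.1 mm / 30593 years ≈ 0.665 mm/year.
B spans 36441.2 / 0.665 = 54798.80 years ≈ 54799 annual layers.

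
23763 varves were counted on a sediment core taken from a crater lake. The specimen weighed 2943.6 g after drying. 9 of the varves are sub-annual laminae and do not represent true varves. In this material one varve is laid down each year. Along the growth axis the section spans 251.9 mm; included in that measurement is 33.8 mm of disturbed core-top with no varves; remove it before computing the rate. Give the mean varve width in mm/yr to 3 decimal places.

Correcting the raw count gives 23763 − 9 = 23754 true varves.
The growth record spans 251.9 − 33.8 = 218.1 mm.
Extension rate ≈ 218.1 / 23754 = 0.009 mm/yr.

0.009 mm/yr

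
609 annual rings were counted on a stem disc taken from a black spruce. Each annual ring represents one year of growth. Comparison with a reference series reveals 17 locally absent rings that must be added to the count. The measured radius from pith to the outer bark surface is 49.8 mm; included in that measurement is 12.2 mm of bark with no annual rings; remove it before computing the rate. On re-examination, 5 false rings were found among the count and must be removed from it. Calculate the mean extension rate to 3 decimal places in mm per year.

0.061 mm per year

True annual ring count = 609 − 5 + 17 = 621.
The growth record spans 49.8 − 12.2 = 37.6 mm.
37.6 mm over 621 years gives 37.6 / 621 ≈ 0.061 mm per year.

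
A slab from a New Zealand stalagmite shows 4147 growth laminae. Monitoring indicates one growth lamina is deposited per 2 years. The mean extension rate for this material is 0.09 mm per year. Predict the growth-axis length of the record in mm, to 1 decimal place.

746.5 mm

Multiplying by 2 years per growth lamina: 4147 × 2 = 8294 years.
Length ≈ 0.09 × 8294 = 746.5 mm.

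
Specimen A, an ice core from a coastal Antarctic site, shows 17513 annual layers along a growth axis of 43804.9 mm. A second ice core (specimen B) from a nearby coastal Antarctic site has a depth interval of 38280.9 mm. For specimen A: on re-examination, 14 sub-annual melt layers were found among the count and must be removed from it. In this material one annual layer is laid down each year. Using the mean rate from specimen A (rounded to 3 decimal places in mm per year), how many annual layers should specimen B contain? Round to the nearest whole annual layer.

Specimen A: after corrections the count is 17513 − 14 = 17499 annual layers.
A: Mean rate = 43804.9 mm / 17499 years ≈ 2.503 mm per year.
B spans 38280.9 / 2.503 = 15294.01 years ≈ 15294 annual layers.

15294 annual layers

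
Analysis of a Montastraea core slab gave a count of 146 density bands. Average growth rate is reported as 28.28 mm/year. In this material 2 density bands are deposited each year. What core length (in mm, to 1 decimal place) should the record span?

With 2 density bands per year, 146 / 2 = 73 years.
Length ≈ 28.28 × 73 = 2064.4 mm.

2064.4 mm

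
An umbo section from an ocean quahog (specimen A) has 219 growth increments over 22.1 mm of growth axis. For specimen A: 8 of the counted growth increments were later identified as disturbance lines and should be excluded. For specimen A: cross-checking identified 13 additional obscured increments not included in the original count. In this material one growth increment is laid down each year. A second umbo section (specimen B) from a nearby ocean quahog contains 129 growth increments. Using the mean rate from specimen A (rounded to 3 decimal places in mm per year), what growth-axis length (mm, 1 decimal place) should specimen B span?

12.8 mm

Specimen A: adjusted count: 219 − 8 + 13 = 224 growth increments.
A: Mean rate = 22.1 mm / 224 years ≈ 0.099 mm/year.
Length of B = 0.099 × 129 = 12.8 mm.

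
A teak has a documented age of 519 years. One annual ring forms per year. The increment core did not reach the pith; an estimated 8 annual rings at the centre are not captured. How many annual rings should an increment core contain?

511 annual rings

One annual ring per year gives 519 annual rings over 519 years.
Subtracting the 8 annual rings not captured gives 519 − 8 = 511 annual rings in the record.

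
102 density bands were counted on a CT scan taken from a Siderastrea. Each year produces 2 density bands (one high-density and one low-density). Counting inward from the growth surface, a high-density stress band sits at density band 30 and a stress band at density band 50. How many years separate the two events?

10 years

Separation: 50 − 30 = 20 density bands.
20 density bands at 2 per year is 20 / 2 = 10 years.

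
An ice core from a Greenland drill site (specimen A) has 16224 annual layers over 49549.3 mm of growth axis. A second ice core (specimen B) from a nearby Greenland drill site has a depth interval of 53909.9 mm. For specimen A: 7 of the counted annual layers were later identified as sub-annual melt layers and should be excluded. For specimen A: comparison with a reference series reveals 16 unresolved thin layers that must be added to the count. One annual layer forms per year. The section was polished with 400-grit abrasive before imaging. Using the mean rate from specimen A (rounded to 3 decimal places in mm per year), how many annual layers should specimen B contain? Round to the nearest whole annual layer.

Specimen A: correcting the raw count gives 16224 − 7 + 16 = 16233 true annual layers.
A: Extension rate ≈ 49549.3 / 16233 = 3.052 mm per year.
B spans 53909.9 / 3.052 = 17663.79 years ≈ 17664 annual layers.

17664 annual layers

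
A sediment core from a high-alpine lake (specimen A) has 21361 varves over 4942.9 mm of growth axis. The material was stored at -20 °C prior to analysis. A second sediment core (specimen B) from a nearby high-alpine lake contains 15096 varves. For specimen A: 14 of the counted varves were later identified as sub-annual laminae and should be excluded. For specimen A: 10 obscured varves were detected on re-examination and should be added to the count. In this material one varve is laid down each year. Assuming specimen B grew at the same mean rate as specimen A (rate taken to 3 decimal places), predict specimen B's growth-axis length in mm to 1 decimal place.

Specimen A: true varve count = 21361 − 14 + 10 = 21357.
A: Mean rate = 4942.9 mm / 21357 years ≈ 0.231 mm per year.
Length of B = 0.231 × 15096 = 3487.2 mm.

3487.2 mm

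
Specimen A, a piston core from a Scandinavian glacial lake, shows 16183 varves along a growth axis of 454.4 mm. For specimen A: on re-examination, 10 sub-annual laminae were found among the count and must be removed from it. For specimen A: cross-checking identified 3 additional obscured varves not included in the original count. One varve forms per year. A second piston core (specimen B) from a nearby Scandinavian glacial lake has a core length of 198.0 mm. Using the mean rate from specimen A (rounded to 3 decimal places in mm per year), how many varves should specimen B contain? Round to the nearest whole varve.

Specimen A: adjusted count: 16183 − 10 + 3 = 16176 varves.
A: 454.4 mm over 16176 years gives 454.4 / 16176 ≈ 0.028 mm per year.
Specimen B: 198.0 mm / 0.028 mm per year = 7071.43 years ≈ 7071 varves.

7071 varves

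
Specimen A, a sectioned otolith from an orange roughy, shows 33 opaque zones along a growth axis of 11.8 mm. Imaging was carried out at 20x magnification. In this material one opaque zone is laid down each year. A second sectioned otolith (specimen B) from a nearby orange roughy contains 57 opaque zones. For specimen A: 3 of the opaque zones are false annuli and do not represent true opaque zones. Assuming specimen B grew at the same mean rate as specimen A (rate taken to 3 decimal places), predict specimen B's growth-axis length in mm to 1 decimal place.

Specimen A: correcting the raw count gives 33 − 3 = 30 true opaque zones.
A: Extension rate ≈ 11.8 / 30 = 0.393 mm/year.
For B, 0.393 mm/year × 57 years = 22.4 mm.

22.4 mm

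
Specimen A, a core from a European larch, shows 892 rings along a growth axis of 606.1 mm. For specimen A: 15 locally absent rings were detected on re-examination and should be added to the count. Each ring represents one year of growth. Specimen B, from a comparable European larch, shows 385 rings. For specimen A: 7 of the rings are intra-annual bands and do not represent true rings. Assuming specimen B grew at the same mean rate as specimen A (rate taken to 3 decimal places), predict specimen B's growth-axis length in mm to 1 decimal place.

259.1 mm

Specimen A: correcting the raw count gives 892 − 7 + 15 = 900 true rings.
A: Extension rate ≈ 606.1 / 900 = 0.673 mm/year.
For B, 0.673 mm/year × 385 years = 259.1 mm.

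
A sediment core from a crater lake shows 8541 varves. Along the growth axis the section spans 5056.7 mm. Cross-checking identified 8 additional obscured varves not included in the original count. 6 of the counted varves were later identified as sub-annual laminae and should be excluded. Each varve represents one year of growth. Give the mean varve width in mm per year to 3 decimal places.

0.592 mm per year

After corrections the count is 8541 − 6 + 8 = 8543 varves.
Extension rate ≈ 5056.7 / 8543 = 0.592 mm per year.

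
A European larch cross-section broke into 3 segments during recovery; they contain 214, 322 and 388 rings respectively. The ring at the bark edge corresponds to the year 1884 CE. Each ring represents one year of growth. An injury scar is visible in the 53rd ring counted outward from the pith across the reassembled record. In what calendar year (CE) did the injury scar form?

1013 CE

Total rings = 214 + 322 + 388 = 924.
The injury scar sits at ring 53 from the pith, so 924 − 53 = 871 rings formed after it.
The ring at the bark edge is 1884 CE, so the injury scar dates to 1884 − 871 = 1013 CE.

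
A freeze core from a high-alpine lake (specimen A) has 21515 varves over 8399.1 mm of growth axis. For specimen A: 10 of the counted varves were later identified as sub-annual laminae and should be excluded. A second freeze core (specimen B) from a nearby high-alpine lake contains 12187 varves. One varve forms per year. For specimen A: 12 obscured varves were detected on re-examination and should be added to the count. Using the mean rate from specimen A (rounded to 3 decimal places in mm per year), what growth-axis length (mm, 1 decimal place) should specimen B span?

Specimen A: after corrections the count is 21515 − 10 + 12 = 21517 varves.
A: 8399.1 mm over 21517 years gives 8399.1 / 21517 ≈ 0.390 mm/year.
For B, 0.390 mm/year × 12187 years = 4752.9 mm.

4752.9 mm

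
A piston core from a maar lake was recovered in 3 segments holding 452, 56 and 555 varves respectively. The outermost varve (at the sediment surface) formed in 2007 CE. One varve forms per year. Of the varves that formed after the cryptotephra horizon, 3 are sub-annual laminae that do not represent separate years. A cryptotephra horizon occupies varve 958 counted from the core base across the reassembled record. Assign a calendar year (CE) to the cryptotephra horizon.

Total varves = 452 + 56 + 555 = 1063.
The cryptotephra horizon sits at varve 958 from the core base, so 1063 − 958 = 105 varves formed after it.
Excluding 3 false varves: 105 − 3 = 102.
The varve at the sediment surface is 2007 CE, so the cryptotephra horizon dates to 2007 − 102 = 1905 CE.

1905 CE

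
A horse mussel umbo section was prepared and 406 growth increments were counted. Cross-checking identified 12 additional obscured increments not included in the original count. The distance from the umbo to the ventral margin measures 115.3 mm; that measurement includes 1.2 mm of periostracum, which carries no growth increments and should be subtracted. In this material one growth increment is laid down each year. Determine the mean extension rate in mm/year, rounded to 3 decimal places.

0.273 mm/year

After corrections the count is 406 + 12 = 418 growth increments.
Net length = 115.3 − 1.2 = 114.1 mm.
Mean rate = 114.1 mm / 418 years ≈ 0.273 mm/year.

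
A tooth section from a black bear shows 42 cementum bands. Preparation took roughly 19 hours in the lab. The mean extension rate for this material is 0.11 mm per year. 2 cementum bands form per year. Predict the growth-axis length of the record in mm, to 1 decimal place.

2.3 mm

42 cementum bands at 2 per year is 42 / 2 = 21 years.
Length ≈ 0.11 × 21 = 2.3 mm.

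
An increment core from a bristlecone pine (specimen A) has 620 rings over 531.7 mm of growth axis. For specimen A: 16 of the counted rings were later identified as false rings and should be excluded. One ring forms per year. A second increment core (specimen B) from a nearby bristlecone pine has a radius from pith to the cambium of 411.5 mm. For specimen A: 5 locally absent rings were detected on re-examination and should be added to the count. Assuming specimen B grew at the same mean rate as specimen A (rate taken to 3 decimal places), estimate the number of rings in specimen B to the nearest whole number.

Specimen A: after corrections the count is 620 − 16 + 5 = 609 rings.
A: Extension rate ≈ 531.7 / 609 = 0.873 mm/yr.
Specimen B: 411.5 mm / 0.873 mm per year = 471.36 years ≈ 471 rings.

471 rings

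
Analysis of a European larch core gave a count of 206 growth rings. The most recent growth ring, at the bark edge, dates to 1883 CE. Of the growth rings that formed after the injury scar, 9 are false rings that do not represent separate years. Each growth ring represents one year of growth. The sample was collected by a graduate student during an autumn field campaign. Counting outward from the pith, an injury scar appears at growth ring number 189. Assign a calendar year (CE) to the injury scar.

1875 CE

The injury scar sits at growth ring 189 from the pith, so 206 − 189 = 17 growth rings formed after it.
Excluding 9 false growth rings: 17 − 9 = 8.
Counting back 8 years from 1883 CE places the injury scar in 1883 − 8 = 1875 CE.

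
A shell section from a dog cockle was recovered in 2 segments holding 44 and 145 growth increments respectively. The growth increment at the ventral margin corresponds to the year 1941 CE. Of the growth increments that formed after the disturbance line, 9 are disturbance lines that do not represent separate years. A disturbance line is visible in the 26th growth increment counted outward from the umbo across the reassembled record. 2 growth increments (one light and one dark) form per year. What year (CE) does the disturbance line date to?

Total growth increments = 44 + 145 = 189.
The disturbance line sits at growth increment 26 from the umbo, so 189 − 26 = 163 growth increments formed after it.
Removing the 9 false growth increments leaves 163 − 9 = 154 true growth increments beyond the disturbance line.
With 2 growth increments per year, 154 / 2 = 77 years.
Counting back 77 years from 1941 CE places the disturbance line in 1941 − 77 = 1864 CE.

1864 CE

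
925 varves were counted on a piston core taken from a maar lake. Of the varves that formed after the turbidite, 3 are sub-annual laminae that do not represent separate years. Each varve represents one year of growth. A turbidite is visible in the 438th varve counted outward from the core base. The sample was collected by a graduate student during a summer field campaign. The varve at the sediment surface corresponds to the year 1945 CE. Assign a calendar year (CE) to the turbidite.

1461 CE

The turbidite sits at varve 438 from the core base, so 925 − 438 = 487 varves formed after it.
Excluding 3 false varves: 487 − 3 = 484.
The varve at the sediment surface is 1945 CE, so the turbidite dates to 1945 − 484 = 1461 CE.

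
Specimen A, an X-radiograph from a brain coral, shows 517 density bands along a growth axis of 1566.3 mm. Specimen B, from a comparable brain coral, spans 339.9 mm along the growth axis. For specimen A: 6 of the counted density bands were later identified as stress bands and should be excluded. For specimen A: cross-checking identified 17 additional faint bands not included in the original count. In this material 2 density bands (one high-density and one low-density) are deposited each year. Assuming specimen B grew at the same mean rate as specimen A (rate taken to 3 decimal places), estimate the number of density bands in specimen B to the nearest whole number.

115 density bands

Specimen A: adjusted count: 517 − 6 + 17 = 528 density bands.
Specimen A: 528 density bands at 2 per year is 528 / 2 = 264 years.
A: 1566.3 mm over 264 years gives 1566.3 / 264 ≈ 5.933 mm/year.
B spans 339.9 / 5.933 = 57.29 years; at 2 density bands per year that is 57.29 × 2 ≈ 115 density bands.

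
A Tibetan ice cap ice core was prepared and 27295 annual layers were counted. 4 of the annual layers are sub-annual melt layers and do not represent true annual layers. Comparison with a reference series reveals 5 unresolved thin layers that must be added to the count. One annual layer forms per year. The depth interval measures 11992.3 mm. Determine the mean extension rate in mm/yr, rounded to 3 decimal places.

After corrections the count is 27295 − 4 + 5 = 27296 annual layers.
11992.3 mm over 27296 years gives 11992.3 / 27296 ≈ 0.439 mm/yr.

0.439 mm/yr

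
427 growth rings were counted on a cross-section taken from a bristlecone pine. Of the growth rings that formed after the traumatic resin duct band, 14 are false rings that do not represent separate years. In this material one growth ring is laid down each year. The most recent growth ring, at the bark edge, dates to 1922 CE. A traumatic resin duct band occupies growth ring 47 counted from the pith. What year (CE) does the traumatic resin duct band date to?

1556 CE

Between growth ring 47 and the bark edge there are 427 − 47 = 380 growth rings.
Removing the 14 false growth rings leaves 380 − 14 = 366 true growth rings beyond the traumatic resin duct band.
The growth ring at the bark edge is 1922 CE, so the traumatic resin duct band dates to 1922 − 366 = 1556 CE.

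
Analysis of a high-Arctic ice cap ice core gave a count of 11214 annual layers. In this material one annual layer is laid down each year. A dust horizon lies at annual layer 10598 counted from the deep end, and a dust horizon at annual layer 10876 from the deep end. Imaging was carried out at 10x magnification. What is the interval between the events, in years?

Separation: 10876 − 10598 = 278 annual layers.
At one annual layer per year, 278 years elapsed between them.

278 years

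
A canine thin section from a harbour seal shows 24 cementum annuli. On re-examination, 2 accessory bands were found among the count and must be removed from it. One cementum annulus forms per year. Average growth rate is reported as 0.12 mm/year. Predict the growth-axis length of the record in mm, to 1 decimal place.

2.6 mm

Adjusted count: 24 − 2 = 22 cementum annuli.
Length ≈ 0.12 × 22 = 2.6 mm.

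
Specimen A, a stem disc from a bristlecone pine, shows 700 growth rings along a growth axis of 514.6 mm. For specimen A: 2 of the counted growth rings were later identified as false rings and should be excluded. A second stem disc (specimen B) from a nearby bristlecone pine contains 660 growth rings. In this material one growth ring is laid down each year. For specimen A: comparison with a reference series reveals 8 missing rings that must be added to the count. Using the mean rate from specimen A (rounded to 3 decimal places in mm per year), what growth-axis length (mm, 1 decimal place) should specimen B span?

481.1 mm

Specimen A: true growth ring count = 700 − 2 + 8 = 706.
A: Extension rate ≈ 514.6 / 706 = 0.729 mm/yr.
For B, 0.729 mm/year × 660 years = 481.1 mm.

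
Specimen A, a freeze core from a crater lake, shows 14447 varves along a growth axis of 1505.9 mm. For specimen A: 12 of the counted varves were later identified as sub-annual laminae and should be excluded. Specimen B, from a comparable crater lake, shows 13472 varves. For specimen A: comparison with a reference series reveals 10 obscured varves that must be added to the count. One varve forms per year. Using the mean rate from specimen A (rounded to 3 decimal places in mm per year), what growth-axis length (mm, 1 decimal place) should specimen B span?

1401.1 mm

Specimen A: after corrections the count is 14447 − 12 + 10 = 14445 varves.
A: Mean rate = 1505.9 mm / 14445 years ≈ 0.104 mm/year.
For B, 0.104 mm/year × 13472 years = 1401.1 mm.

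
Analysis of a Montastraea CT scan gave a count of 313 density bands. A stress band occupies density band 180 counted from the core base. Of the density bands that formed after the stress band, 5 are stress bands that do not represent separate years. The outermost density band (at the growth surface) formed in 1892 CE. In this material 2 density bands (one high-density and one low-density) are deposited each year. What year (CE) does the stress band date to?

1828 CE

313 − 180 = 133 density bands lie beyond the stress band toward the growth surface.
Removing the 5 false density bands leaves 133 − 5 = 128 true density bands beyond the stress band.
128 density bands at 2 per year is 128 / 2 = 64 years.
Counting back 64 years from 1892 CE places the stress band in 1892 − 64 = 1828 CE.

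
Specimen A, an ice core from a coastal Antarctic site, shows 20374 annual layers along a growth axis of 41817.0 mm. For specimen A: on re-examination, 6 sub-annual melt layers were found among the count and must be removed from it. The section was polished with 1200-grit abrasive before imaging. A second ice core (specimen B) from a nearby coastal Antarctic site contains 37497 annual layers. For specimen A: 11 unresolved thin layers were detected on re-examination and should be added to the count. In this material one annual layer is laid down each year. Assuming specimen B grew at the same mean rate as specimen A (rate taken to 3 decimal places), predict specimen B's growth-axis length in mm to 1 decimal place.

Specimen A: correcting the raw count gives 20374 − 6 + 11 = 20379 true annual layers.
A: Mean rate = 41817.0 mm / 20379 years ≈ 2.052 mm/year.
Length of B = 2.052 × 37497 = 76943.8 mm.

76943.8 mm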